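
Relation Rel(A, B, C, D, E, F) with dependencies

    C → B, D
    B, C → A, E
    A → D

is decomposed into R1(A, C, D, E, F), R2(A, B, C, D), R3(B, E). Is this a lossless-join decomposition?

Yes

Chase test. Columns are A, B, C, D, E, F; row i has aⱼ where attribute j ∈ Ri, else bᵢⱼ.
Initial tableau (one row per fragment):
  row 1: a1 b12 a3 a4 a5 a6
  row 2: a1 a2 a3 a4 b25 b26
  row 3: b31 a2 b33 b34 a5 b36
Rows 1 and 2 agree on C; apply C→B, D and equate their B, D entries.
Rows 1 and 2 agree on B, C; apply B, C→A, E and equate their A, E entries.
Row 1 is now all distinguished symbols — the join is lossless.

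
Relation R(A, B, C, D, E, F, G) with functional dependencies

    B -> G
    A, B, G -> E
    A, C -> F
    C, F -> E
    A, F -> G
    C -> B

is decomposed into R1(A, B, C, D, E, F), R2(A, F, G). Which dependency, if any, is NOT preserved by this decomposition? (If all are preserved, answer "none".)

B -> G

Check B → G: no single fragment contains all of {B, G}, and the restricted closure of {B} across the fragments never reaches {G}.
A, B, G → E is preserved.
A, C → F is preserved.
C, F → E is preserved.
A, F → G is preserved.
C → B is preserved.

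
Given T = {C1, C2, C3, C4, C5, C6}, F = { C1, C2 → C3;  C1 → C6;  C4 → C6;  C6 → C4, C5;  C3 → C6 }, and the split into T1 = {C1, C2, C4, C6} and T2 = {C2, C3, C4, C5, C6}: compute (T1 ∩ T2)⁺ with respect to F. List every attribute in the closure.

T1 ∩ T2 = {C2, C4, C6}.
C6 → C4, C5 applies, adding C5
Closure: {C2, C4, C5, C6}.

C2, C4, C5, C6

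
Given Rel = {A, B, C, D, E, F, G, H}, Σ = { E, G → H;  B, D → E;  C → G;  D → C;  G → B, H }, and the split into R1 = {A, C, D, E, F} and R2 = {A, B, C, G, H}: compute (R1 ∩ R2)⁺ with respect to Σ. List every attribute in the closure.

A, B, C, G, H

R1 ∩ R2 = {A, C}.
C → G applies, adding G
G → B, H applies, adding B, H
Closure: {A, B, C, G, H}.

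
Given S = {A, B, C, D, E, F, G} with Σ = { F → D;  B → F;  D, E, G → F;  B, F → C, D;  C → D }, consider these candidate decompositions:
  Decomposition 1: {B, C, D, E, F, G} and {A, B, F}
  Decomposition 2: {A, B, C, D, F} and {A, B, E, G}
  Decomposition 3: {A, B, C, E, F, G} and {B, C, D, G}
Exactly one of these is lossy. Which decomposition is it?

Decomposition 1

Decomposition 1: common = {B, F}, closure = {B, C, D, F} → lossy.
Decomposition 2: common = {A, B}, closure = {A, B, C, D, F} → lossless.
Decomposition 3: common = {B, C, G}, closure = {B, C, D, F, G} → lossless.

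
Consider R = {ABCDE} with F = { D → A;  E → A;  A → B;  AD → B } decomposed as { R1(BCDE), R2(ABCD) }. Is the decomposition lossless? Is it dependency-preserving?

lossless but not dependency-preserving

Lossless test: (BCD)⁺ = {ABCD}, which contains all of one fragment — lossless.
Dependency preservation: the restricted closure of {E} across the fragments never reaches {A}, so E → A cannot be enforced without a join — not preserved.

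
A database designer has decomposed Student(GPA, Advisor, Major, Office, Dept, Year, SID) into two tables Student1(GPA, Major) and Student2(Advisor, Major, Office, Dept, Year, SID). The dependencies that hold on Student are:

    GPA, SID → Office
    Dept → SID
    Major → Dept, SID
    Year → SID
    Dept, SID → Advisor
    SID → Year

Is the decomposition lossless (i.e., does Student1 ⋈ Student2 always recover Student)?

Common attributes: Student1 ∩ Student2 = {Major}.
Closure of {Major}: Major → Dept, SID applies, adding Dept, SID; Dept, SID → Advisor applies, adding Advisor; SID → Year applies, adding Year. So (Major)⁺ = {Advisor, Major, Dept, Year, SID}.
The closure contains neither all of Student1 = {GPA, Major} nor all of Student2 = {Advisor, Major, Office, Dept, Year, SID}, so the common attributes are not a superkey of either fragment. The join is lossy.

No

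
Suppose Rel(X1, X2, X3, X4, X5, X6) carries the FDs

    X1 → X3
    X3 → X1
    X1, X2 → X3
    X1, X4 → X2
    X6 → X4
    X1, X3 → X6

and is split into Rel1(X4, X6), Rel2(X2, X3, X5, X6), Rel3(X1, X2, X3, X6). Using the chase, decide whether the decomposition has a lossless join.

Yes

Chase test. Columns are X1, X2, X3, X4, X5, X6; row i has aⱼ where attribute j ∈ Reli, else bᵢⱼ.
Initial tableau (one row per fragment):
  row 1: b11 b12 b13 a4 b15 a6
  row 2: b21 a2 a3 b24 a5 a6
  row 3: a1 a2 a3 b34 b35 a6
Rows 2 and 3 agree on X3; apply X3→X1 and equate their X1 entries.
Rows 1 and 2 agree on X6; apply X6→X4 and equate their X4 entries.
Rows 1 and 3 agree on X6; apply X6→X4 and equate their X4 entries.
Row 2 is now all distinguished symbols — the join is lossless.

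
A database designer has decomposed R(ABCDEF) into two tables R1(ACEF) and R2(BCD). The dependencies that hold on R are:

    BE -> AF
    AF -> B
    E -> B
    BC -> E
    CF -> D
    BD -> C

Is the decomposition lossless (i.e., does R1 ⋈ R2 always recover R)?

No

Common attributes: R1 ∩ R2 = {C}.
No dependency enlarges {C}, so (C)⁺ = {C}.
The closure contains neither all of R1 = {ACEF} nor all of R2 = {BCD}, so the common attributes are not a superkey of either fragment. The join is lossy.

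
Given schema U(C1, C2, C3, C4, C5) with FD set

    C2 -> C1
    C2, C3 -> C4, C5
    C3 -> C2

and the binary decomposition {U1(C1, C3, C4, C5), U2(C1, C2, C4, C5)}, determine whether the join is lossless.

Common attributes: U1 ∩ U2 = {C1, C4, C5}.
No dependency enlarges {C1, C4, C5}, so (C1, C4, C5)⁺ = {C1, C4, C5}.
The closure contains neither all of U1 = {C1, C3, C4, C5} nor all of U2 = {C1, C2, C4, C5}, so the common attributes are not a superkey of either fragment. The join is lossy.

No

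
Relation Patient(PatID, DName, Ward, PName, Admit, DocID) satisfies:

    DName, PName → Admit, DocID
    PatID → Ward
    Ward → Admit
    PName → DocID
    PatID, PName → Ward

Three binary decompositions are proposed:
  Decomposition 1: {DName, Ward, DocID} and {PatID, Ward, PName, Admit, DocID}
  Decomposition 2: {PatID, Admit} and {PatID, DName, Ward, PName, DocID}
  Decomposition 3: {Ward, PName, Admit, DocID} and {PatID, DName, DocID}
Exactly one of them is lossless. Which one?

Decomposition 1: common = {Ward, DocID}, closure = {Ward, Admit, DocID} → lossy.
Decomposition 2: common = {PatID}, closure = {PatID, Ward, Admit} → lossless.
Decomposition 3: common = {DocID}, closure = {DocID} → lossy.

Decomposition 2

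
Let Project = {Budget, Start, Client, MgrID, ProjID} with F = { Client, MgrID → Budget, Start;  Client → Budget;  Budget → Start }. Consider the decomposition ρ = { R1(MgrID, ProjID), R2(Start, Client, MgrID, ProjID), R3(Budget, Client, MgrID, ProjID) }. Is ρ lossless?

Yes

Chase test. Columns are Budget, Start, Client, MgrID, ProjID; row i has aⱼ where attribute j ∈ Ri, else bᵢⱼ.
Initial tableau (one row per fragment):
  row 1: b11 b12 b13 a4 a5
  row 2: b21 a2 a3 a4 a5
  row 3: a1 b32 a3 a4 a5
Rows 2 and 3 agree on Client, MgrID; apply Client, MgrID→Budget, Start and equate their Budget, Start entries.
Row 2 is now all distinguished symbols — the join is lossless.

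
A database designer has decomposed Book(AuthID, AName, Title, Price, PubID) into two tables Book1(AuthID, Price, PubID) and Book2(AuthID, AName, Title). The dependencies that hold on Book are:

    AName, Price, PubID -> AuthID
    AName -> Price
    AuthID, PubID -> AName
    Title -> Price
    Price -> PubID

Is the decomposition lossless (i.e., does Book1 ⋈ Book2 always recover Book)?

No

Common attributes: Book1 ∩ Book2 = {AuthID}.
No dependency enlarges {AuthID}, so (AuthID)⁺ = {AuthID}.
The closure contains neither all of Book1 = {AuthID, Price, PubID} nor all of Book2 = {AuthID, AName, Title}, so the common attributes are not a superkey of either fragment. The join is lossy.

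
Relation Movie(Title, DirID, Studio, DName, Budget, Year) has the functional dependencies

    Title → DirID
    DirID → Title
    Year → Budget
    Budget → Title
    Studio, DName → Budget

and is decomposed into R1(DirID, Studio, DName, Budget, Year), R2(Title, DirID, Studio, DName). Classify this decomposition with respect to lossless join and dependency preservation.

Lossless test: (DirID, Studio, DName)⁺ = {Title, DirID, Studio, DName, Budget}, which contains all of one fragment — lossless.
Dependency preservation: Budget → Title is not contained in any single fragment, but the restricted closure of its left-hand side across the fragments still reaches the right-hand side; the remaining FDs each lie inside some fragment. All dependencies are preserved.

lossless and dependency-preserving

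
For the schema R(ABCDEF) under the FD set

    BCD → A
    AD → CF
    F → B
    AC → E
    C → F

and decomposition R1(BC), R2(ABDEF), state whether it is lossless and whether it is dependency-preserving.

lossy and not dependency-preserving

Lossless test: (B)⁺ = {B}, which is a superkey of neither fragment — lossy.
Dependency preservation: the restricted closure of {BCD} across the fragments never reaches {A}, so BCD → A cannot be enforced without a join — not preserved.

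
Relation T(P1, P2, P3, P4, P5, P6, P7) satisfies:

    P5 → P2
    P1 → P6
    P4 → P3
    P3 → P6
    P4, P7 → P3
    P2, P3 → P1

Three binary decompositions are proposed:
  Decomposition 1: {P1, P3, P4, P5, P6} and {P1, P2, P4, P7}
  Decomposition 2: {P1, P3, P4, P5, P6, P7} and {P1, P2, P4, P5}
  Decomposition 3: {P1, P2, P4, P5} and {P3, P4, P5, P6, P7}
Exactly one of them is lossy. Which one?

Decomposition 1

Decomposition 1: common = {P1, P4}, closure = {P1, P3, P4, P6} → lossy.
Decomposition 2: common = {P1, P4, P5}, closure = {P1, P2, P3, P4, P5, P6} → lossless.
Decomposition 3: common = {P4, P5}, closure = {P1, P2, P3, P4, P5, P6} → lossless.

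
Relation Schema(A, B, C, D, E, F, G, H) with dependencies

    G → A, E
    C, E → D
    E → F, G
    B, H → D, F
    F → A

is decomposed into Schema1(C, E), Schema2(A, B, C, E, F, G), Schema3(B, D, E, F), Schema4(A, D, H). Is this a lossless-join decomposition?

No

Chase test. Columns are A, B, C, D, E, F, G, H; row i has aⱼ where attribute j ∈ Schemai, else bᵢⱼ.
Initial tableau (one row per fragment):
  row 1: b11 b12 a3 b14 a5 b16 b17 b18
  row 2: a1 a2 a3 b24 a5 a6 a7 b28
  row 3: b31 a2 b33 a4 a5 a6 b37 b38
  row 4: a1 b42 b43 a4 b45 b46 b47 a8
Rows 1 and 2 agree on C, E; apply C, E→D and equate their D entries.
Rows 1 and 2 agree on E; apply E→F, G and equate their F, G entries.
Rows 1 and 3 agree on E; apply E→F, G and equate their F, G entries.
Rows 1 and 2 agree on F; apply F→A and equate their A entries.
Rows 1 and 3 agree on F; apply F→A and equate their A entries.
No row becomes fully distinguished — the join is lossy.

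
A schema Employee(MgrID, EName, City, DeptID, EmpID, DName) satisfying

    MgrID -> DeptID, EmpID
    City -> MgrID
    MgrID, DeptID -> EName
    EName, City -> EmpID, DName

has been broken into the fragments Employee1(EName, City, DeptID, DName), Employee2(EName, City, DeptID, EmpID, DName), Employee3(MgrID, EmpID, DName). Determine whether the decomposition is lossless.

No

Chase test. Columns are MgrID, EName, City, DeptID, EmpID, DName; row i has aⱼ where attribute j ∈ Employeei, else bᵢⱼ.
Initial tableau (one row per fragment):
  row 1: b11 a2 a3 a4 b15 a6
  row 2: b21 a2 a3 a4 a5 a6
  row 3: a1 b32 b33 b34 a5 a6
Rows 1 and 2 agree on City; apply City→MgrID and equate their MgrID entries.
Rows 1 and 2 agree on EName, City; apply EName, City→EmpID, DName and equate their EmpID, DName entries.
No row becomes fully distinguished — the join is lossy.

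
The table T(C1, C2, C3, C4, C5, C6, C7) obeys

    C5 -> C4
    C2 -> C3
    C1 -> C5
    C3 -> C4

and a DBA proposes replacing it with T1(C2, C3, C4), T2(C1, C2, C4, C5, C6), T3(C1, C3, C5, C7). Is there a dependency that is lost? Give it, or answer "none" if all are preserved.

C5 → C4 lies within T2.
C2 → C3 lies within T1.
C1 → C5 lies within T2.
C3 → C4 lies within T1.
Every dependency is enforceable on the fragments, so the decomposition is dependency-preserving.

none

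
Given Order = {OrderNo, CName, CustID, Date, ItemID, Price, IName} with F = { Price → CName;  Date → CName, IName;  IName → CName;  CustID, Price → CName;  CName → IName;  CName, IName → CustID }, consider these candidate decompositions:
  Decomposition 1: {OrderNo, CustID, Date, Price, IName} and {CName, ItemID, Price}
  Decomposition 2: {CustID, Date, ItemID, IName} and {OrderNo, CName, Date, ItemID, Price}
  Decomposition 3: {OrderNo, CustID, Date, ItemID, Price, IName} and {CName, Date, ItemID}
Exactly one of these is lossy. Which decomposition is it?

Decomposition 1

Decomposition 1: common = {Price}, closure = {CName, CustID, Price, IName} → lossy.
Decomposition 2: common = {Date, ItemID}, closure = {CName, CustID, Date, ItemID, IName} → lossless.
Decomposition 3: common = {Date, ItemID}, closure = {CName, CustID, Date, ItemID, IName} → lossless.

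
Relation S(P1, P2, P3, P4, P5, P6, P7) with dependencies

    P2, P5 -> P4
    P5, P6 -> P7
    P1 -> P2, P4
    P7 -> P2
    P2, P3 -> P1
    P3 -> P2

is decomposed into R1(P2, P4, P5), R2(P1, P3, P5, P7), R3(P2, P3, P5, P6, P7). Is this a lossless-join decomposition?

Chase test. Columns are P1, P2, P3, P4, P5, P6, P7; row i has aⱼ where attribute j ∈ Ri, else bᵢⱼ.
Initial tableau (one row per fragment):
  row 1: b11 a2 b13 a4 a5 b16 b17
  row 2: a1 b22 a3 b24 a5 b26 a7
  row 3: b31 a2 a3 b34 a5 a6 a7
Rows 1 and 3 agree on P2, P5; apply P2, P5→P4 and equate their P4 entries.
Rows 2 and 3 agree on P7; apply P7→P2 and equate their P2 entries.
Rows 2 and 3 agree on P2, P3; apply P2, P3→P1 and equate their P1 entries.
Rows 1 and 2 agree on P2, P5; apply P2, P5→P4 and equate their P4 entries.
Row 3 is now all distinguished symbols — the join is lossless.

Yes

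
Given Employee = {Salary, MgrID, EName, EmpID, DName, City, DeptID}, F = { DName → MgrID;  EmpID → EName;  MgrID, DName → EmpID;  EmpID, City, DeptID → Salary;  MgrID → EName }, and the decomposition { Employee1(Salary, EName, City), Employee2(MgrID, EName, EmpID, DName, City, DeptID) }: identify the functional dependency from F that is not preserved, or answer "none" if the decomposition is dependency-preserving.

Check EmpID, City, DeptID → Salary: no single fragment contains all of {Salary, EmpID, City, DeptID}, and the restricted closure of {EmpID, City, DeptID} across the fragments never reaches {Salary}.
DName → MgrID is preserved.
EmpID → EName is preserved.
MgrID, DName → EmpID is preserved.
MgrID → EName is preserved.

EmpID, City, DeptID → Salary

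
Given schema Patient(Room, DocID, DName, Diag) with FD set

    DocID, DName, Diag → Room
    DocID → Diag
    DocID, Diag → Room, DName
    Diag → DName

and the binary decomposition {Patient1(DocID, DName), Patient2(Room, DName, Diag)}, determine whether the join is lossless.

No

Common attributes: Patient1 ∩ Patient2 = {DName}.
No dependency enlarges {DName}, so (DName)⁺ = {DName}.
The closure contains neither all of Patient1 = {DocID, DName} nor all of Patient2 = {Room, DName, Diag}, so the common attributes are not a superkey of either fragment. The join is lossy.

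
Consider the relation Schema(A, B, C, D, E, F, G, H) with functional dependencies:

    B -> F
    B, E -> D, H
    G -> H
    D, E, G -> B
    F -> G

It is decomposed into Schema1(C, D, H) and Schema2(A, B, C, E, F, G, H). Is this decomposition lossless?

Common attributes: Schema1 ∩ Schema2 = {C, H}.
No dependency enlarges {C, H}, so (C, H)⁺ = {C, H}.
The closure contains neither all of Schema1 = {C, D, H} nor all of Schema2 = {A, B, C, E, F, G, H}, so the common attributes are not a superkey of either fragment. The join is lossy.

No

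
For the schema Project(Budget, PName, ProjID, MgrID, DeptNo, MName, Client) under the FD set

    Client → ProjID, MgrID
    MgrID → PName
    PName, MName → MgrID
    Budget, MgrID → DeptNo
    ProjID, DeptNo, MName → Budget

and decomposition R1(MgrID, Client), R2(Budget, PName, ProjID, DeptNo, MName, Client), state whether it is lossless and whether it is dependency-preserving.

Lossless test: (Client)⁺ = {PName, ProjID, MgrID, Client}, which contains all of one fragment — lossless.
Dependency preservation: the restricted closure of {MgrID} across the fragments never reaches {PName}, so MgrID → PName cannot be enforced without a join — not preserved.

lossless but not dependency-preserving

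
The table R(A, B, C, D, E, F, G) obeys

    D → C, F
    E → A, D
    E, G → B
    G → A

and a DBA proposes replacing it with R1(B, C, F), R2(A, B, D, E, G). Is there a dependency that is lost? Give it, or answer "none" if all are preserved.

D → C, F

Check D → C, F: no single fragment contains all of {C, D, F}, and the restricted closure of {D} across the fragments never reaches {C, F}.
E → A, D is preserved.
E, G → B is preserved.
G → A is preserved.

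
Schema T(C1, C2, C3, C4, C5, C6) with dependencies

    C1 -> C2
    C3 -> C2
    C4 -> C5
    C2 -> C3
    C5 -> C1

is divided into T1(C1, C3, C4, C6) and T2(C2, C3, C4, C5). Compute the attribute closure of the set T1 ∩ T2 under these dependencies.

C1, C2, C3, C4, C5

T1 ∩ T2 = {C3, C4}.
C3 → C2 applies, adding C2
C4 → C5 applies, adding C5
C5 → C1 applies, adding C1
Closure: {C1, C2, C3, C4, C5}.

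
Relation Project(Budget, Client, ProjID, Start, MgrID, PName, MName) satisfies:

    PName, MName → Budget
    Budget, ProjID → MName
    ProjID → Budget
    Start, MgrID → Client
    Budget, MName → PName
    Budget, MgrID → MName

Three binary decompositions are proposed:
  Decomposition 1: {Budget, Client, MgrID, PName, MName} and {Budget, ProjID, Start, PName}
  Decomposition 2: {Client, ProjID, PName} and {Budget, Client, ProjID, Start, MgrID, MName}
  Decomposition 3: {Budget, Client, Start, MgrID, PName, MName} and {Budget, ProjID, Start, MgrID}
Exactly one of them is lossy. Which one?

Decomposition 1: common = {Budget, PName}, closure = {Budget, PName} → lossy.
Decomposition 2: common = {Client, ProjID}, closure = {Budget, Client, ProjID, PName, MName} → lossless.
Decomposition 3: common = {Budget, Start, MgrID}, closure = {Budget, Client, Start, MgrID, PName, MName} → lossless.

Decomposition 1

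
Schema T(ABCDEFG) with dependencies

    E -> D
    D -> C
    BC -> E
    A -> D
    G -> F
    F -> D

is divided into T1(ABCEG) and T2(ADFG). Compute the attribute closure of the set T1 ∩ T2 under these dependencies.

T1 ∩ T2 = {AG}.
A → D applies, adding D
G → F applies, adding F
D → C applies, adding C
Closure: {ACDFG}.

ACDFG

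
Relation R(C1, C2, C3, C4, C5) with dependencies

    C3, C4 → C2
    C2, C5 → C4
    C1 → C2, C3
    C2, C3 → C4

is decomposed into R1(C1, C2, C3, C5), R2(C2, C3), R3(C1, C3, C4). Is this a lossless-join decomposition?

Yes

Chase test. Columns are C1, C2, C3, C4, C5; row i has aⱼ where attribute j ∈ Ri, else bᵢⱼ.
Initial tableau (one row per fragment):
  row 1: a1 a2 a3 b14 a5
  row 2: b21 a2 a3 b24 b25
  row 3: a1 b32 a3 a4 b35
Rows 1 and 3 agree on C1; apply C1→C2, C3 and equate their C2, C3 entries.
Rows 1 and 2 agree on C2, C3; apply C2, C3→C4 and equate their C4 entries.
Rows 1 and 3 agree on C2, C3; apply C2, C3→C4 and equate their C4 entries.
Row 1 is now all distinguished symbols — the join is lossless.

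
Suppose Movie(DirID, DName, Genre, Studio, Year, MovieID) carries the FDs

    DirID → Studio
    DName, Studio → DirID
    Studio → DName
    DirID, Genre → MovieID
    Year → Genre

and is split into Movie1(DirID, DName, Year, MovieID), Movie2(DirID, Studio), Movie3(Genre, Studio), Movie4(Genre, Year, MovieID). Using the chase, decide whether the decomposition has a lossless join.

Yes

Chase test. Columns are DirID, DName, Genre, Studio, Year, MovieID; row i has aⱼ where attribute j ∈ Moviei, else bᵢⱼ.
Initial tableau (one row per fragment):
  row 1: a1 a2 b13 b14 a5 a6
  row 2: a1 b22 b23 a4 b25 b26
  row 3: b31 b32 a3 a4 b35 b36
  row 4: b41 b42 a3 b44 a5 a6
Rows 1 and 2 agree on DirID; apply DirID→Studio and equate their Studio entries.
Rows 1 and 2 agree on Studio; apply Studio→DName and equate their DName entries.
Rows 1 and 3 agree on Studio; apply Studio→DName and equate their DName entries.
Rows 1 and 4 agree on Year; apply Year→Genre and equate their Genre entries.
Rows 1 and 3 agree on DName, Studio; apply DName, Studio→DirID and equate their DirID entries.
Rows 1 and 3 agree on DirID, Genre; apply DirID, Genre→MovieID and equate their MovieID entries.
Row 1 is now all distinguished symbols — the join is lossless.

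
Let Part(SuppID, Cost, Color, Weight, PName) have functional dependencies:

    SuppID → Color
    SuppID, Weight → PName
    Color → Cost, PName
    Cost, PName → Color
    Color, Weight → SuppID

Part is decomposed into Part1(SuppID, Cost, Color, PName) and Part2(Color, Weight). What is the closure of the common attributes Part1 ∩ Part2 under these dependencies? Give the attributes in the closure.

Part1 ∩ Part2 = {Color}.
Color → Cost, PName applies, adding Cost, PName
Closure: {Cost, Color, PName}.

Cost, Color, PName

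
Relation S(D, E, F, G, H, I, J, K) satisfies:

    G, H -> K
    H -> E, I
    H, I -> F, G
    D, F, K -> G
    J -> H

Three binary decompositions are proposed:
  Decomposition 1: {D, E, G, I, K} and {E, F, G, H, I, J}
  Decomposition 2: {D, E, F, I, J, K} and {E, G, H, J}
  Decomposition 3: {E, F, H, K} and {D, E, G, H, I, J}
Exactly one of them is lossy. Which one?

Decomposition 1: common = {E, G, I}, closure = {E, G, I} → lossy.
Decomposition 2: common = {E, J}, closure = {E, F, G, H, I, J, K} → lossless.
Decomposition 3: common = {E, H}, closure = {E, F, G, H, I, K} → lossless.

Decomposition 1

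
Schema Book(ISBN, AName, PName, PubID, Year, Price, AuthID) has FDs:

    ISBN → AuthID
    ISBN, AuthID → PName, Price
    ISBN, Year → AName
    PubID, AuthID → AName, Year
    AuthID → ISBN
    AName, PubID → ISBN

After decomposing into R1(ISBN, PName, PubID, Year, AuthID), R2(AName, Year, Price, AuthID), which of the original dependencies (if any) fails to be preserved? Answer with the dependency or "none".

AName, PubID → ISBN

Check AName, PubID → ISBN: no single fragment contains all of {ISBN, AName, PubID}, and the restricted closure of {AName, PubID} across the fragments never reaches {ISBN}.
ISBN → AuthID is preserved.
ISBN, AuthID → PName, Price is preserved.
ISBN, Year → AName is preserved.
PubID, AuthID → AName, Year is preserved.
AuthID → ISBN is preserved.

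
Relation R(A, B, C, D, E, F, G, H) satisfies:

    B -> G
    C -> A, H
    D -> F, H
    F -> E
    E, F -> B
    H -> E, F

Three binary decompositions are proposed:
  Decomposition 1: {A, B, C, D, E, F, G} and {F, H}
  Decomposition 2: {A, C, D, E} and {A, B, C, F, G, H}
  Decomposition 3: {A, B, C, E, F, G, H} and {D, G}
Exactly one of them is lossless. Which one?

Decomposition 2

Decomposition 1: common = {F}, closure = {B, E, F, G} → lossy.
Decomposition 2: common = {A, C}, closure = {A, B, C, E, F, G, H} → lossless.
Decomposition 3: common = {G}, closure = {G} → lossy.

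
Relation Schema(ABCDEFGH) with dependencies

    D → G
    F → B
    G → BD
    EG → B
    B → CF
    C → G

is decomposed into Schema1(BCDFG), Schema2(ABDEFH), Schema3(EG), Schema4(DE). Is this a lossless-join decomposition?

Yes

Chase test. Columns are ABCDEFGH; row i has aⱼ where attribute j ∈ Schemai, else bᵢⱼ.
Initial tableau (one row per fragment):
  row 1: b11 a2 a3 a4 b15 a6 a7 b18
  row 2: a1 a2 b23 a4 a5 a6 b27 a8
  row 3: b31 b32 b33 b34 a5 b36 a7 b38
  row 4: b41 b42 b43 a4 a5 b46 b47 b48
Rows 1 and 2 agree on D; apply D→G and equate their G entries.
Rows 1 and 4 agree on D; apply D→G and equate their G entries.
Rows 1 and 3 agree on G; apply G→BD and equate their BD entries.
Rows 1 and 4 agree on G; apply G→BD and equate their BD entries.
Rows 1 and 2 agree on B; apply B→CF and equate their CF entries.
Rows 1 and 3 agree on B; apply B→CF and equate their CF entries.
Rows 1 and 4 agree on B; apply B→CF and equate their CF entries.
Row 2 is now all distinguished symbols — the join is lossless.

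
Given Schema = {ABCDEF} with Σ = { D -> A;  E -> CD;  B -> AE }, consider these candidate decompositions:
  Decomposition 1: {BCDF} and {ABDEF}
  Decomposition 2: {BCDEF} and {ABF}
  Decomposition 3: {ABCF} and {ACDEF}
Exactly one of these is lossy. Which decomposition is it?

Decomposition 3

Decomposition 1: common = {BDF}, closure = {ABCDEF} → lossless.
Decomposition 2: common = {BF}, closure = {ABCDEF} → lossless.
Decomposition 3: common = {ACF}, closure = {ACF} → lossy.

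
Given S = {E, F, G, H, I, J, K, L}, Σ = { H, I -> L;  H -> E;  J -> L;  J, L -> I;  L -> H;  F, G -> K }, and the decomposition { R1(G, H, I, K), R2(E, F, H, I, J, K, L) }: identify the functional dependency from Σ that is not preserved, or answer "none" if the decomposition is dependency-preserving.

F, G -> K

Check F, G → K: no single fragment contains all of {F, G, K}, and the restricted closure of {F, G} across the fragments never reaches {K}.
H, I → L is preserved.
H → E is preserved.
J → L is preserved.
J, L → I is preserved.
L → H is preserved.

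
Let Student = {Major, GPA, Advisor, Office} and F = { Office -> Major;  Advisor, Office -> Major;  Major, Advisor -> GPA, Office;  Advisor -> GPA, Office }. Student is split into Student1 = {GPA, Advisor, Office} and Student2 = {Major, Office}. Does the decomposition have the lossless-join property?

Common attributes: Student1 ∩ Student2 = {Office}.
Closure of {Office}: Office → Major applies, adding Major. So (Office)⁺ = {Major, Office}.
This closure contains every attribute of Student2, so Student1 ∩ Student2 → Student2. The join is lossless.

Yes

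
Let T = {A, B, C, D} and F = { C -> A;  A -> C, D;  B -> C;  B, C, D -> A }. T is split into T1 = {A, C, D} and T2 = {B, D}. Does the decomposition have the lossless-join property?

Common attributes: T1 ∩ T2 = {D}.
No dependency enlarges {D}, so (D)⁺ = {D}.
The closure contains neither all of T1 = {A, C, D} nor all of T2 = {B, D}, so the common attributes are not a superkey of either fragment. The join is lossy.

No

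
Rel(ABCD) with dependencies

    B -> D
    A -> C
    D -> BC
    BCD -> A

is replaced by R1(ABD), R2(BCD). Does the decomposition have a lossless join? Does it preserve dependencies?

Lossless test: (BD)⁺ = {ABCD}, which contains all of one fragment — lossless.
Dependency preservation: the restricted closure of {A} across the fragments never reaches {C}, so A → C cannot be enforced without a join — not preserved.

lossless but not dependency-preserving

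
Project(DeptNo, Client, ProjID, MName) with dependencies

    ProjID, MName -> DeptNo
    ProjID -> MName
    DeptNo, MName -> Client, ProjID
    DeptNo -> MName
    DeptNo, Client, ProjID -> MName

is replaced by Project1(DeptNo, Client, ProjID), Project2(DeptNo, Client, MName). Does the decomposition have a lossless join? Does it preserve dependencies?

lossless and dependency-preserving

Lossless test: (DeptNo, Client)⁺ = {DeptNo, Client, ProjID, MName}, which contains all of one fragment — lossless.
Dependency preservation: ProjID, MName → DeptNo; ProjID → MName; DeptNo, MName → Client, ProjID; DeptNo, Client, ProjID → MName are not contained in any single fragment, but the restricted closure of each left-hand side across the fragments still reaches the right-hand side; the remaining FDs each lie inside some fragment. All dependencies are preserved.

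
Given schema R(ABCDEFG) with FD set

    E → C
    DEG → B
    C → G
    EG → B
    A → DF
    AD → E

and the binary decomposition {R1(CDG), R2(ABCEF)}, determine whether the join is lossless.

Common attributes: R1 ∩ R2 = {C}.
Closure of {C}: C → G applies, adding G. So (C)⁺ = {CG}.
The closure contains neither all of R1 = {CDG} nor all of R2 = {ABCEF}, so the common attributes are not a superkey of either fragment. The join is lossy.

No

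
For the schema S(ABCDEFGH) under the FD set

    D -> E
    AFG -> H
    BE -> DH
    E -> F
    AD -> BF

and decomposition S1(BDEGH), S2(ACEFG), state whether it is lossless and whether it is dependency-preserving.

lossy and not dependency-preserving

Lossless test: (EG)⁺ = {EFG}, which is a superkey of neither fragment — lossy.
Dependency preservation: the restricted closure of {AFG} across the fragments never reaches {H}, so AFG → H cannot be enforced without a join — not preserved.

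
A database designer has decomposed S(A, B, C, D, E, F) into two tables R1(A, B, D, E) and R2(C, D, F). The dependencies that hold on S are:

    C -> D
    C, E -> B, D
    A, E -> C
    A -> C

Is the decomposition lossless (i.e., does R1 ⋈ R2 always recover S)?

No

Common attributes: R1 ∩ R2 = {D}.
No dependency enlarges {D}, so (D)⁺ = {D}.
The closure contains neither all of R1 = {A, B, D, E} nor all of R2 = {C, D, F}, so the common attributes are not a superkey of either fragment. The join is lossy.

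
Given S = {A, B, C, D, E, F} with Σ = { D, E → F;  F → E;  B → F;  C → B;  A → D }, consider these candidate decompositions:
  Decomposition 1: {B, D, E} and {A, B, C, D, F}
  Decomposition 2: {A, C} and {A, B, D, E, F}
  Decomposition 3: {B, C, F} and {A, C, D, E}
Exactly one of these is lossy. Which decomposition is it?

Decomposition 2

Decomposition 1: common = {B, D}, closure = {B, D, E, F} → lossless.
Decomposition 2: common = {A}, closure = {A, D} → lossy.
Decomposition 3: common = {C}, closure = {B, C, E, F} → lossless.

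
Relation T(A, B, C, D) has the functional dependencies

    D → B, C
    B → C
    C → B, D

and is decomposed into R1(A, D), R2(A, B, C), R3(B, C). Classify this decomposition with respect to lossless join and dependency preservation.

Lossless test (chase): Rows 2 and 3 agree on C; apply C→B, D and equate their B, D entries. No row becomes fully distinguished — the join is lossy.
Dependency preservation: the restricted closure of {D} across the fragments never reaches {B, C}, so D → B, C cannot be enforced without a join — not preserved.

lossy and not dependency-preserving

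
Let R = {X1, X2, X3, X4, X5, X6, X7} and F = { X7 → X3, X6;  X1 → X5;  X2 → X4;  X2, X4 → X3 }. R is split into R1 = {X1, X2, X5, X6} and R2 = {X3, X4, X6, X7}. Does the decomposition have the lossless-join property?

No

Common attributes: R1 ∩ R2 = {X6}.
No dependency enlarges {X6}, so (X6)⁺ = {X6}.
The closure contains neither all of R1 = {X1, X2, X5, X6} nor all of R2 = {X3, X4, X6, X7}, so the common attributes are not a superkey of either fragment. The join is lossy.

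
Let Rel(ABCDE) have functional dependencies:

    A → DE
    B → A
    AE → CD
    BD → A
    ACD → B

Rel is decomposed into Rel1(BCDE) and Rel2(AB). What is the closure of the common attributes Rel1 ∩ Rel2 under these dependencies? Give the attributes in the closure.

Rel1 ∩ Rel2 = {B}.
B → A applies, adding A
A → DE applies, adding DE
AE → CD applies, adding C
Closure: {ABCDE}.

ABCDE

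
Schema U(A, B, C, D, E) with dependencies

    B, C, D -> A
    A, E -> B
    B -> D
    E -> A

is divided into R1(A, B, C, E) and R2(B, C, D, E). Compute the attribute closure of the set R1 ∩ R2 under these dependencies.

R1 ∩ R2 = {B, C, E}.
B → D applies, adding D
E → A applies, adding A
Closure: {A, B, C, D, E}.

A, B, C, D, E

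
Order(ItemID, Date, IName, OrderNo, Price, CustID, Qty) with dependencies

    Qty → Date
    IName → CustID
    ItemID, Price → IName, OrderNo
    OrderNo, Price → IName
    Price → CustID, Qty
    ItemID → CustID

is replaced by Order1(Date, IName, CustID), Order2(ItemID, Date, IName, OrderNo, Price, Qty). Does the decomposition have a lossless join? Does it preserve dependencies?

Lossless test: (Date, IName)⁺ = {Date, IName, CustID}, which contains all of one fragment — lossless.
Dependency preservation: the restricted closure of {Price} across the fragments never reaches {CustID, Qty}, so Price → CustID, Qty cannot be enforced without a join — not preserved.

lossless but not dependency-preserving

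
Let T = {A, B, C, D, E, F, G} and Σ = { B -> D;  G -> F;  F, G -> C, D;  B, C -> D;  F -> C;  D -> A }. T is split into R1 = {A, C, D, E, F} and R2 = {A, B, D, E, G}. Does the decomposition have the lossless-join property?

Common attributes: R1 ∩ R2 = {A, D, E}.
No dependency enlarges {A, D, E}, so (A, D, E)⁺ = {A, D, E}.
The closure contains neither all of R1 = {A, C, D, E, F} nor all of R2 = {A, B, D, E, G}, so the common attributes are not a superkey of either fragment. The join is lossy.

No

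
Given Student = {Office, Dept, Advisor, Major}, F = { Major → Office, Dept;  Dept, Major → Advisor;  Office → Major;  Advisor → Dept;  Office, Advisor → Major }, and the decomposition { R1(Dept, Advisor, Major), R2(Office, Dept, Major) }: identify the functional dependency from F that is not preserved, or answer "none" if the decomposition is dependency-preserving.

none

Major → Office, Dept lies within R2.
Dept, Major → Advisor lies within R1.
Office → Major lies within R2.
Advisor → Dept lies within R1.
Office, Advisor → Major: restricted closure across fragments reaches Major.
Every dependency is enforceable on the fragments, so the decomposition is dependency-preserving.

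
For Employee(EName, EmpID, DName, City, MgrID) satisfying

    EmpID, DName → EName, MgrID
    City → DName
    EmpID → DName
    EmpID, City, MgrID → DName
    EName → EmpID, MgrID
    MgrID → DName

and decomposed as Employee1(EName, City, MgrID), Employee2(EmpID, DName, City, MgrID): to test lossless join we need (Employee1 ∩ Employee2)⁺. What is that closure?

DName, City, MgrID

Employee1 ∩ Employee2 = {City, MgrID}.
City → DName applies, adding DName
Closure: {DName, City, MgrID}.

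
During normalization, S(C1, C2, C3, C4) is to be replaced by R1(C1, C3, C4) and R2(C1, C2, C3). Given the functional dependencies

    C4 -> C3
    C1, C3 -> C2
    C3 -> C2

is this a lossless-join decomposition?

Yes

Common attributes: R1 ∩ R2 = {C1, C3}.
Closure of {C1, C3}: C1, C3 → C2 applies, adding C2. So (C1, C3)⁺ = {C1, C2, C3}.
This closure contains every attribute of R2, so R1 ∩ R2 → R2. The join is lossless.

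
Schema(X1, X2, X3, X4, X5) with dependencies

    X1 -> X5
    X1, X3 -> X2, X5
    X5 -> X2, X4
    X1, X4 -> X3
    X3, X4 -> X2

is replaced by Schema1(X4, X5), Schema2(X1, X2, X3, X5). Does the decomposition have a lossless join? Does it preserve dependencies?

Lossless test: (X5)⁺ = {X2, X4, X5}, which contains all of one fragment — lossless.
Dependency preservation: the restricted closure of {X3, X4} across the fragments never reaches {X2}, so X3, X4 → X2 cannot be enforced without a join — not preserved.

lossless but not dependency-preserving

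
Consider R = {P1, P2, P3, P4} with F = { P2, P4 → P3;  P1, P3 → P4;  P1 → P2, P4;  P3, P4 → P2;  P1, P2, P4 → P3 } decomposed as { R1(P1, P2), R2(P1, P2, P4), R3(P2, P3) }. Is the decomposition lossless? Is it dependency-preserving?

Lossless test (chase): Rows 1 and 2 agree on P1; apply P1→P2, P4 and equate their P2, P4 entries. Rows 1 and 2 agree on P1, P2, P4; apply P1, P2, P4→P3 and equate their P3 entries. No row becomes fully distinguished — the join is lossy.
Dependency preservation: the restricted closure of {P2, P4} across the fragments never reaches {P3}, so P2, P4 → P3 cannot be enforced without a join — not preserved.

lossy and not dependency-preserving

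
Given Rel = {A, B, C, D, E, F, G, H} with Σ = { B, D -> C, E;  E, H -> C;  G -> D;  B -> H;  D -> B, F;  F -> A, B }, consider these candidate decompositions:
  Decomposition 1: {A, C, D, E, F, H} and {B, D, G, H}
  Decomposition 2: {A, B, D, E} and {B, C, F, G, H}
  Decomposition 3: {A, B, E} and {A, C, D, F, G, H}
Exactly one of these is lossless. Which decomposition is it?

Decomposition 1: common = {D, H}, closure = {A, B, C, D, E, F, H} → lossless.
Decomposition 2: common = {B}, closure = {B, H} → lossy.
Decomposition 3: common = {A}, closure = {A} → lossy.

Decomposition 1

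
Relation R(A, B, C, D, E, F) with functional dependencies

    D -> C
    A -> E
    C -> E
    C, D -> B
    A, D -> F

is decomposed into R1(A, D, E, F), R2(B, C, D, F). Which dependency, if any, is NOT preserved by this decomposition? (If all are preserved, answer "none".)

Check C → E: no single fragment contains all of {C, E}, and the restricted closure of {C} across the fragments never reaches {E}.
D → C is preserved.
A → E is preserved.
C, D → B is preserved.
A, D → F is preserved.

C -> E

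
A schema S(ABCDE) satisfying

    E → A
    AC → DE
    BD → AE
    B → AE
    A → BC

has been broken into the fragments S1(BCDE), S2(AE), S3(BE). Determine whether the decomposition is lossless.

Chase test. Columns are ABCDE; row i has aⱼ where attribute j ∈ Si, else bᵢⱼ.
Initial tableau (one row per fragment):
  row 1: b11 a2 a3 a4 a5
  row 2: a1 b22 b23 b24 a5
  row 3: b31 a2 b33 b34 a5
Rows 1 and 2 agree on E; apply E→A and equate their A entries.
Rows 1 and 3 agree on E; apply E→A and equate their A entries.
Rows 1 and 2 agree on A; apply A→BC and equate their BC entries.
Rows 1 and 3 agree on A; apply A→BC and equate their BC entries.
Rows 1 and 2 agree on AC; apply AC→DE and equate their DE entries.
Rows 1 and 3 agree on AC; apply AC→DE and equate their DE entries.
Row 1 is now all distinguished symbols — the join is lossless.

Yes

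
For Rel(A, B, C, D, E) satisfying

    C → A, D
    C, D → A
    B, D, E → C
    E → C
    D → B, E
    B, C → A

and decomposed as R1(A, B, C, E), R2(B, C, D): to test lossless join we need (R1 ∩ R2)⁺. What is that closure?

R1 ∩ R2 = {B, C}.
C → A, D applies, adding A, D
D → B, E applies, adding E
Closure: {A, B, C, D, E}.

A, B, C, D, E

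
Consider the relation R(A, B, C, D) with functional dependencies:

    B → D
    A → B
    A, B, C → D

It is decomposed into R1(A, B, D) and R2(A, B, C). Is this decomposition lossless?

Common attributes: R1 ∩ R2 = {A, B}.
Closure of {A, B}: B → D applies, adding D. So (A, B)⁺ = {A, B, D}.
This closure contains every attribute of R1, so R1 ∩ R2 → R1. The join is lossless.

Yes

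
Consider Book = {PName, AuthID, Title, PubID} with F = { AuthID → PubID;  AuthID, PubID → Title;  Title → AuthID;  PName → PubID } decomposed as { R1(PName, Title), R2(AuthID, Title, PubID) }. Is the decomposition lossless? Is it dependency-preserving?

Lossless test: (Title)⁺ = {AuthID, Title, PubID}, which contains all of one fragment — lossless.
Dependency preservation: the restricted closure of {PName} across the fragments never reaches {PubID}, so PName → PubID cannot be enforced without a join — not preserved.

lossless but not dependency-preserving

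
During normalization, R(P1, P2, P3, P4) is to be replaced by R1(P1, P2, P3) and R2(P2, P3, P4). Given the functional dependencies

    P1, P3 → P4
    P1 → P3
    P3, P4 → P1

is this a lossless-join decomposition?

Common attributes: R1 ∩ R2 = {P2, P3}.
No dependency enlarges {P2, P3}, so (P2, P3)⁺ = {P2, P3}.
The closure contains neither all of R1 = {P1, P2, P3} nor all of R2 = {P2, P3, P4}, so the common attributes are not a superkey of either fragment. The join is lossy.

No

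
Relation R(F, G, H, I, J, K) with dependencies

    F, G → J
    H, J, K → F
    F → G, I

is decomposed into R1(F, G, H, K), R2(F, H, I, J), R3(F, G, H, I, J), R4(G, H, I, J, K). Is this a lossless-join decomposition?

Yes

Chase test. Columns are F, G, H, I, J, K; row i has aⱼ where attribute j ∈ Ri, else bᵢⱼ.
Initial tableau (one row per fragment):
  row 1: a1 a2 a3 b14 b15 a6
  row 2: a1 b22 a3 a4 a5 b26
  row 3: a1 a2 a3 a4 a5 b36
  row 4: b41 a2 a3 a4 a5 a6
Rows 1 and 3 agree on F, G; apply F, G→J and equate their J entries.
Rows 1 and 4 agree on H, J, K; apply H, J, K→F and equate their F entries.
Rows 1 and 2 agree on F; apply F→G, I and equate their G, I entries.
Row 1 is now all distinguished symbols — the join is lossless.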